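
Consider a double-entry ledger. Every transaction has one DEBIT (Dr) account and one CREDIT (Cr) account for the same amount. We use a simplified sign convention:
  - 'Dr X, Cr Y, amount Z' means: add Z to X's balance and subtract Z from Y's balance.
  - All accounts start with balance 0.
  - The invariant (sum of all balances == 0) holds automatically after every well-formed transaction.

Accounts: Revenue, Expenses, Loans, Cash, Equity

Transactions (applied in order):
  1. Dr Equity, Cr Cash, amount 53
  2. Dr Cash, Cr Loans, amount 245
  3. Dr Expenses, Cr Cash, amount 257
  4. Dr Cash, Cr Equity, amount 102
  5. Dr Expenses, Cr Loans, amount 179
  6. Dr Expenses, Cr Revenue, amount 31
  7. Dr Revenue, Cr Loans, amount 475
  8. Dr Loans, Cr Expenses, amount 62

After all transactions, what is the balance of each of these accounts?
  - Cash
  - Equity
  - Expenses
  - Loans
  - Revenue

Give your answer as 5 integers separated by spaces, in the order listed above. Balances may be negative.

Answer: 37 -49 405 -837 444

Derivation:
After txn 1 (Dr Equity, Cr Cash, amount 53): Cash=-53 Equity=53
After txn 2 (Dr Cash, Cr Loans, amount 245): Cash=192 Equity=53 Loans=-245
After txn 3 (Dr Expenses, Cr Cash, amount 257): Cash=-65 Equity=53 Expenses=257 Loans=-245
After txn 4 (Dr Cash, Cr Equity, amount 102): Cash=37 Equity=-49 Expenses=257 Loans=-245
After txn 5 (Dr Expenses, Cr Loans, amount 179): Cash=37 Equity=-49 Expenses=436 Loans=-424
After txn 6 (Dr Expenses, Cr Revenue, amount 31): Cash=37 Equity=-49 Expenses=467 Loans=-424 Revenue=-31
After txn 7 (Dr Revenue, Cr Loans, amount 475): Cash=37 Equity=-49 Expenses=467 Loans=-899 Revenue=444
After txn 8 (Dr Loans, Cr Expenses, amount 62): Cash=37 Equity=-49 Expenses=405 Loans=-837 Revenue=444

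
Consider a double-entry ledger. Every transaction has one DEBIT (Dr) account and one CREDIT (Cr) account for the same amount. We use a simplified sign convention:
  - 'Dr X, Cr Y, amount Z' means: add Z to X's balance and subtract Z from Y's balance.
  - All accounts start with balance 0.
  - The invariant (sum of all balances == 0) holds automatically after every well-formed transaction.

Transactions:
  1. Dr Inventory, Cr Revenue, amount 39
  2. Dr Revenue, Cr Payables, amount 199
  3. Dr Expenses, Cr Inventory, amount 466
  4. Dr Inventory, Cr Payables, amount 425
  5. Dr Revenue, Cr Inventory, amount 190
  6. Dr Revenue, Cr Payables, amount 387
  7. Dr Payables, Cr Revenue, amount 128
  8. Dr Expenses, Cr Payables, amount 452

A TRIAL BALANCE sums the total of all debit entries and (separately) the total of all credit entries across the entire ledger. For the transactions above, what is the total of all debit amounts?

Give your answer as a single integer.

Txn 1: debit+=39
Txn 2: debit+=199
Txn 3: debit+=466
Txn 4: debit+=425
Txn 5: debit+=190
Txn 6: debit+=387
Txn 7: debit+=128
Txn 8: debit+=452
Total debits = 2286

Answer: 2286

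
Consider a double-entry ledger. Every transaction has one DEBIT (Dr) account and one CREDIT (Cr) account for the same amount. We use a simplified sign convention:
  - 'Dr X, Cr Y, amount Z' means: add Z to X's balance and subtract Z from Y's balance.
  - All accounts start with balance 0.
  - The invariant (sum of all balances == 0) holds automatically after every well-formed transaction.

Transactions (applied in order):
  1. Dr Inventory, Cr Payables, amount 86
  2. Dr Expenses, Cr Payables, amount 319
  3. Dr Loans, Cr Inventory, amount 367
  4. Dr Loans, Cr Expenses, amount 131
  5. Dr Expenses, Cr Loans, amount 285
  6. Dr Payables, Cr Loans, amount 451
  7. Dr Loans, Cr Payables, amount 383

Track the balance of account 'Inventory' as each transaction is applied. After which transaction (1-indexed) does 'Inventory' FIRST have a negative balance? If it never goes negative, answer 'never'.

Answer: 3

Derivation:
After txn 1: Inventory=86
After txn 2: Inventory=86
After txn 3: Inventory=-281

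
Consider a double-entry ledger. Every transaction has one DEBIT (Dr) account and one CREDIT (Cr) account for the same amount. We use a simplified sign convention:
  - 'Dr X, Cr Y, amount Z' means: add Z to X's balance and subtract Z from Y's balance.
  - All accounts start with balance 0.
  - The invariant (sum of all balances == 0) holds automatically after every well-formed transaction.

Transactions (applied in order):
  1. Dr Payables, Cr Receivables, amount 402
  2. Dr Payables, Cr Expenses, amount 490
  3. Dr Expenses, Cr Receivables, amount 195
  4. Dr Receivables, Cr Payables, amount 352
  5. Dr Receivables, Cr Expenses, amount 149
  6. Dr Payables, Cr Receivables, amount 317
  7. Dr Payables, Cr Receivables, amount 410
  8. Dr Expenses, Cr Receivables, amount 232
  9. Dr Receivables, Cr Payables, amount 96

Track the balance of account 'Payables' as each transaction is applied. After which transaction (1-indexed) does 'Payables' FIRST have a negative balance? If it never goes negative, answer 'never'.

After txn 1: Payables=402
After txn 2: Payables=892
After txn 3: Payables=892
After txn 4: Payables=540
After txn 5: Payables=540
After txn 6: Payables=857
After txn 7: Payables=1267
After txn 8: Payables=1267
After txn 9: Payables=1171

Answer: never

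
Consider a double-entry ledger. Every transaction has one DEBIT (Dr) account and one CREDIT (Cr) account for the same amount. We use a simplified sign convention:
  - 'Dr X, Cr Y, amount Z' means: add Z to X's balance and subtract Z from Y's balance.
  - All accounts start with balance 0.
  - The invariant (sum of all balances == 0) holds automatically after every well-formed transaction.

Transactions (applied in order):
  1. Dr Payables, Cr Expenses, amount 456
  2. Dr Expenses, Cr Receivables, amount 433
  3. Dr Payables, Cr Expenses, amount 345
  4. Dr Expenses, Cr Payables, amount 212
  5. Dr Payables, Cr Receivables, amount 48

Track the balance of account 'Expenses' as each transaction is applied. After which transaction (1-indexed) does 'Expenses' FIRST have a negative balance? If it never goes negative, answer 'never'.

After txn 1: Expenses=-456

Answer: 1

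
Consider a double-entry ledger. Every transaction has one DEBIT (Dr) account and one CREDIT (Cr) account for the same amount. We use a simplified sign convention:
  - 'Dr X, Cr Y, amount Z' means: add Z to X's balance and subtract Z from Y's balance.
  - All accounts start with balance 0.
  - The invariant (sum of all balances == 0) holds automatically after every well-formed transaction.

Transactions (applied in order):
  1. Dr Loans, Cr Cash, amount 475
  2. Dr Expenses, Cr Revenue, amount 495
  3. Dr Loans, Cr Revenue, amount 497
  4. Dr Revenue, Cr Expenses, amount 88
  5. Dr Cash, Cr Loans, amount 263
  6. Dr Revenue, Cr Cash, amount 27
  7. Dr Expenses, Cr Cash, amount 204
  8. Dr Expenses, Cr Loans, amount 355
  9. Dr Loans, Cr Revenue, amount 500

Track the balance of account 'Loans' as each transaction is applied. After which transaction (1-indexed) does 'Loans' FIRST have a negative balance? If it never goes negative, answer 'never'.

Answer: never

Derivation:
After txn 1: Loans=475
After txn 2: Loans=475
After txn 3: Loans=972
After txn 4: Loans=972
After txn 5: Loans=709
After txn 6: Loans=709
After txn 7: Loans=709
After txn 8: Loans=354
After txn 9: Loans=854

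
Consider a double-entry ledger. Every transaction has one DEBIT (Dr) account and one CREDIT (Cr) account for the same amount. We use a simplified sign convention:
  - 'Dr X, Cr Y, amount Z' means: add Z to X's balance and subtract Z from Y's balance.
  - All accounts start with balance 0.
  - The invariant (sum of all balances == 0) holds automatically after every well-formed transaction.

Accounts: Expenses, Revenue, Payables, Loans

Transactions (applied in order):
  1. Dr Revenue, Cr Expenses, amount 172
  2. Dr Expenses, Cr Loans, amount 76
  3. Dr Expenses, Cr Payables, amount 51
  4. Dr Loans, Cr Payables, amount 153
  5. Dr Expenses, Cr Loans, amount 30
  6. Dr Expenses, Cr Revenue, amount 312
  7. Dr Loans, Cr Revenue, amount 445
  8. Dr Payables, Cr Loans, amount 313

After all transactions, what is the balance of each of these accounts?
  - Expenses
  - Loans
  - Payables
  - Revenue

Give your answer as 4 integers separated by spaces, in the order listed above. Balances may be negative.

After txn 1 (Dr Revenue, Cr Expenses, amount 172): Expenses=-172 Revenue=172
After txn 2 (Dr Expenses, Cr Loans, amount 76): Expenses=-96 Loans=-76 Revenue=172
After txn 3 (Dr Expenses, Cr Payables, amount 51): Expenses=-45 Loans=-76 Payables=-51 Revenue=172
After txn 4 (Dr Loans, Cr Payables, amount 153): Expenses=-45 Loans=77 Payables=-204 Revenue=172
After txn 5 (Dr Expenses, Cr Loans, amount 30): Expenses=-15 Loans=47 Payables=-204 Revenue=172
After txn 6 (Dr Expenses, Cr Revenue, amount 312): Expenses=297 Loans=47 Payables=-204 Revenue=-140
After txn 7 (Dr Loans, Cr Revenue, amount 445): Expenses=297 Loans=492 Payables=-204 Revenue=-585
After txn 8 (Dr Payables, Cr Loans, amount 313): Expenses=297 Loans=179 Payables=109 Revenue=-585

Answer: 297 179 109 -585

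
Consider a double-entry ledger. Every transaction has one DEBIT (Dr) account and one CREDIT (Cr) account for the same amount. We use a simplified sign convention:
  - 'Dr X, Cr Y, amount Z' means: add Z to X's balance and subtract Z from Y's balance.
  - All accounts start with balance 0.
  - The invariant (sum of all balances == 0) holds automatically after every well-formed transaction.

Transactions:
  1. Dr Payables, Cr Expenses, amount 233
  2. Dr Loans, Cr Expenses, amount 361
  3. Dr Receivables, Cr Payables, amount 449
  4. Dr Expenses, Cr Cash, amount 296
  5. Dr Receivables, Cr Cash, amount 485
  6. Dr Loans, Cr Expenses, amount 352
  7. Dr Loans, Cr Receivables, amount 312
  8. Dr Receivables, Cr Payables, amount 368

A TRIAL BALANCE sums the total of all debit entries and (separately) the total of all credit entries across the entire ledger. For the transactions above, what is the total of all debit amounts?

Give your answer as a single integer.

Answer: 2856

Derivation:
Txn 1: debit+=233
Txn 2: debit+=361
Txn 3: debit+=449
Txn 4: debit+=296
Txn 5: debit+=485
Txn 6: debit+=352
Txn 7: debit+=312
Txn 8: debit+=368
Total debits = 2856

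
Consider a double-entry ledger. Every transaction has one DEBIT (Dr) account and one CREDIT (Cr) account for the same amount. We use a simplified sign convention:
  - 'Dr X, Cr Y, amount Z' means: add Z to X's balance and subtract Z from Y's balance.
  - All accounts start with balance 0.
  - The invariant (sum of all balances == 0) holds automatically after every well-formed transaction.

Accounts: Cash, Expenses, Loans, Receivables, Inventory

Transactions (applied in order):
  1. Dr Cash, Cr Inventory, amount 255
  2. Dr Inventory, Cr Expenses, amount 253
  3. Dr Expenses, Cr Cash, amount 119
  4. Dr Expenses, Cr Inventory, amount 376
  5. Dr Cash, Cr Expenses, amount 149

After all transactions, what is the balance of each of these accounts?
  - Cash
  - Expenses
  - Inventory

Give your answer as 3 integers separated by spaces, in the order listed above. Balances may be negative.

Answer: 285 93 -378

Derivation:
After txn 1 (Dr Cash, Cr Inventory, amount 255): Cash=255 Inventory=-255
After txn 2 (Dr Inventory, Cr Expenses, amount 253): Cash=255 Expenses=-253 Inventory=-2
After txn 3 (Dr Expenses, Cr Cash, amount 119): Cash=136 Expenses=-134 Inventory=-2
After txn 4 (Dr Expenses, Cr Inventory, amount 376): Cash=136 Expenses=242 Inventory=-378
After txn 5 (Dr Cash, Cr Expenses, amount 149): Cash=285 Expenses=93 Inventory=-378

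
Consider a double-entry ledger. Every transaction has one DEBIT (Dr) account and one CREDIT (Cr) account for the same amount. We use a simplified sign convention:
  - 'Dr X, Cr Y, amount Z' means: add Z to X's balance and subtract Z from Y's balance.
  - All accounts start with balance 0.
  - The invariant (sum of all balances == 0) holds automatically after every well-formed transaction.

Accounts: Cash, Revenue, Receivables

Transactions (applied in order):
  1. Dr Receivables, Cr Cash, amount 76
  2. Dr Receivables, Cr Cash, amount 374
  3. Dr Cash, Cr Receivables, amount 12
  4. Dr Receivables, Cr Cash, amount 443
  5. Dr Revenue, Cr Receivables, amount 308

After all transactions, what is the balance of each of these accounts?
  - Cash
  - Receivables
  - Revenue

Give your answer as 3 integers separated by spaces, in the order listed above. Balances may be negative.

After txn 1 (Dr Receivables, Cr Cash, amount 76): Cash=-76 Receivables=76
After txn 2 (Dr Receivables, Cr Cash, amount 374): Cash=-450 Receivables=450
After txn 3 (Dr Cash, Cr Receivables, amount 12): Cash=-438 Receivables=438
After txn 4 (Dr Receivables, Cr Cash, amount 443): Cash=-881 Receivables=881
After txn 5 (Dr Revenue, Cr Receivables, amount 308): Cash=-881 Receivables=573 Revenue=308

Answer: -881 573 308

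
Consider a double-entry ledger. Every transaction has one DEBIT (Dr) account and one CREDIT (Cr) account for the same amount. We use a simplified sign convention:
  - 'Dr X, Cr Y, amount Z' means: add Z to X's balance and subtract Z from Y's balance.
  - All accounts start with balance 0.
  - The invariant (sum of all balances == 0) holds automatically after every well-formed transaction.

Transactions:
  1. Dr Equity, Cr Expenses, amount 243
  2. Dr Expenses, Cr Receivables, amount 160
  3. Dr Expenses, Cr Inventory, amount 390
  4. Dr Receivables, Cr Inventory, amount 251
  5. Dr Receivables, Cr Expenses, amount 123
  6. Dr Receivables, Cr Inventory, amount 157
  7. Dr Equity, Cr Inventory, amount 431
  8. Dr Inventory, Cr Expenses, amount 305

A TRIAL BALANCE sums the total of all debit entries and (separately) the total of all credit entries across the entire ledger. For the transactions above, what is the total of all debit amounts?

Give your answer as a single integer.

Txn 1: debit+=243
Txn 2: debit+=160
Txn 3: debit+=390
Txn 4: debit+=251
Txn 5: debit+=123
Txn 6: debit+=157
Txn 7: debit+=431
Txn 8: debit+=305
Total debits = 2060

Answer: 2060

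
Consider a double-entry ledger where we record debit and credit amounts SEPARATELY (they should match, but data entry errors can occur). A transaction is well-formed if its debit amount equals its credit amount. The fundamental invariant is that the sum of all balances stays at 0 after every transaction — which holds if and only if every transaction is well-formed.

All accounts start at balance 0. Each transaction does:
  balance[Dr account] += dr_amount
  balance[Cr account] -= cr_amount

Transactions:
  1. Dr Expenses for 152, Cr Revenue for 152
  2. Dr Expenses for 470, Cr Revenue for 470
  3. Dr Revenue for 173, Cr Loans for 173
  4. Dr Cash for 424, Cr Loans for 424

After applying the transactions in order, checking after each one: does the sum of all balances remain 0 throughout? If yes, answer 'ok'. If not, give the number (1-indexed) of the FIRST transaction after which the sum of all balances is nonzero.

Answer: ok

Derivation:
After txn 1: dr=152 cr=152 sum_balances=0
After txn 2: dr=470 cr=470 sum_balances=0
After txn 3: dr=173 cr=173 sum_balances=0
After txn 4: dr=424 cr=424 sum_balances=0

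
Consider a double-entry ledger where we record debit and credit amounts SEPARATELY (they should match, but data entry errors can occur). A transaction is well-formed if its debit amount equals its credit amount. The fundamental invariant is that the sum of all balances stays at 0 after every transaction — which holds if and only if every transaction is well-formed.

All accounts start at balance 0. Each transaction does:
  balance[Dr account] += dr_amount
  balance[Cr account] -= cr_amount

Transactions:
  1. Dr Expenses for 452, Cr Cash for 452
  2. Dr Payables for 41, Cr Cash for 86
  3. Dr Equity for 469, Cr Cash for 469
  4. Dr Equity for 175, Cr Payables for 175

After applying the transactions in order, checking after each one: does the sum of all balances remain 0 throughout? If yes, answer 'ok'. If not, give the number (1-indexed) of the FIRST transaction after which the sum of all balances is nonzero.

After txn 1: dr=452 cr=452 sum_balances=0
After txn 2: dr=41 cr=86 sum_balances=-45
After txn 3: dr=469 cr=469 sum_balances=-45
After txn 4: dr=175 cr=175 sum_balances=-45

Answer: 2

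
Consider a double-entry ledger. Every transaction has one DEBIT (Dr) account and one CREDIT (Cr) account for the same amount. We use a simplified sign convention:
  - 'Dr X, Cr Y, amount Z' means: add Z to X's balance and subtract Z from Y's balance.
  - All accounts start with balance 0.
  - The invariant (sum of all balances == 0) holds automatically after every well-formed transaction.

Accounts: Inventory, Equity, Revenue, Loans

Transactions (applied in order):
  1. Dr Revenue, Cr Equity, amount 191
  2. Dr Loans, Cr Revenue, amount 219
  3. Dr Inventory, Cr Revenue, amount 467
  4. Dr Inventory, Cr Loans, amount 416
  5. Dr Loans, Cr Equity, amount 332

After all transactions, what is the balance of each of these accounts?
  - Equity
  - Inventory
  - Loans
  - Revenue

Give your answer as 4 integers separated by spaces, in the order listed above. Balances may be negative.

Answer: -523 883 135 -495

Derivation:
After txn 1 (Dr Revenue, Cr Equity, amount 191): Equity=-191 Revenue=191
After txn 2 (Dr Loans, Cr Revenue, amount 219): Equity=-191 Loans=219 Revenue=-28
After txn 3 (Dr Inventory, Cr Revenue, amount 467): Equity=-191 Inventory=467 Loans=219 Revenue=-495
After txn 4 (Dr Inventory, Cr Loans, amount 416): Equity=-191 Inventory=883 Loans=-197 Revenue=-495
After txn 5 (Dr Loans, Cr Equity, amount 332): Equity=-523 Inventory=883 Loans=135 Revenue=-495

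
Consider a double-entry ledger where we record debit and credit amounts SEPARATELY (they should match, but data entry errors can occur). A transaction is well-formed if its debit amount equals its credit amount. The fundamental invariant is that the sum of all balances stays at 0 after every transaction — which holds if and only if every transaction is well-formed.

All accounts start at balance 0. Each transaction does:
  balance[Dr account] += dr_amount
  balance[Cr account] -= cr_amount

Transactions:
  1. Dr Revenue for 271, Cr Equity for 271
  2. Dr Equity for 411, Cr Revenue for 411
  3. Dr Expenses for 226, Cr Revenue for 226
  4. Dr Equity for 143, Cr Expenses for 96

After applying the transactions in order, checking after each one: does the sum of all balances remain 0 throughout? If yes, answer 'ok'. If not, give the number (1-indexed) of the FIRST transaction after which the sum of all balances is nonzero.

After txn 1: dr=271 cr=271 sum_balances=0
After txn 2: dr=411 cr=411 sum_balances=0
After txn 3: dr=226 cr=226 sum_balances=0
After txn 4: dr=143 cr=96 sum_balances=47

Answer: 4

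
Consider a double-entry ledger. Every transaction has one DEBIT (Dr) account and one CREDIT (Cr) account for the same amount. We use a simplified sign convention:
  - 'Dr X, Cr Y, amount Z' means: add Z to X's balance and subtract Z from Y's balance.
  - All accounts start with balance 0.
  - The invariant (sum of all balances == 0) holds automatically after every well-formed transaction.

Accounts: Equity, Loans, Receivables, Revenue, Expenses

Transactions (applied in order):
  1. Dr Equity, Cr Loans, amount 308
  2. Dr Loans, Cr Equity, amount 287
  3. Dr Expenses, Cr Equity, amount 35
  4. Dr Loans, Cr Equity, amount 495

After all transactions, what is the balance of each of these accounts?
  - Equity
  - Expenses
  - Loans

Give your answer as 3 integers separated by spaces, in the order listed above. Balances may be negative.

Answer: -509 35 474

Derivation:
After txn 1 (Dr Equity, Cr Loans, amount 308): Equity=308 Loans=-308
After txn 2 (Dr Loans, Cr Equity, amount 287): Equity=21 Loans=-21
After txn 3 (Dr Expenses, Cr Equity, amount 35): Equity=-14 Expenses=35 Loans=-21
After txn 4 (Dr Loans, Cr Equity, amount 495): Equity=-509 Expenses=35 Loans=474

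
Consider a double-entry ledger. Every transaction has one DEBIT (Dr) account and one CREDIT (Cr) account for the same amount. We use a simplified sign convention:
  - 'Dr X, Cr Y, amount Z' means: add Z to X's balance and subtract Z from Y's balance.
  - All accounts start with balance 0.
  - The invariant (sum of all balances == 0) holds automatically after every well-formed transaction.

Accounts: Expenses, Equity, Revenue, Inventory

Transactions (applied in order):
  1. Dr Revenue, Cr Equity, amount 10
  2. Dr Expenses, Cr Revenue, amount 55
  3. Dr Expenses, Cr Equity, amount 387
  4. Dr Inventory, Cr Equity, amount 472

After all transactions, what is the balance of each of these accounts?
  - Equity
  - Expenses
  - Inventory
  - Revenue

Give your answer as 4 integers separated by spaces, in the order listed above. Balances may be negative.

After txn 1 (Dr Revenue, Cr Equity, amount 10): Equity=-10 Revenue=10
After txn 2 (Dr Expenses, Cr Revenue, amount 55): Equity=-10 Expenses=55 Revenue=-45
After txn 3 (Dr Expenses, Cr Equity, amount 387): Equity=-397 Expenses=442 Revenue=-45
After txn 4 (Dr Inventory, Cr Equity, amount 472): Equity=-869 Expenses=442 Inventory=472 Revenue=-45

Answer: -869 442 472 -45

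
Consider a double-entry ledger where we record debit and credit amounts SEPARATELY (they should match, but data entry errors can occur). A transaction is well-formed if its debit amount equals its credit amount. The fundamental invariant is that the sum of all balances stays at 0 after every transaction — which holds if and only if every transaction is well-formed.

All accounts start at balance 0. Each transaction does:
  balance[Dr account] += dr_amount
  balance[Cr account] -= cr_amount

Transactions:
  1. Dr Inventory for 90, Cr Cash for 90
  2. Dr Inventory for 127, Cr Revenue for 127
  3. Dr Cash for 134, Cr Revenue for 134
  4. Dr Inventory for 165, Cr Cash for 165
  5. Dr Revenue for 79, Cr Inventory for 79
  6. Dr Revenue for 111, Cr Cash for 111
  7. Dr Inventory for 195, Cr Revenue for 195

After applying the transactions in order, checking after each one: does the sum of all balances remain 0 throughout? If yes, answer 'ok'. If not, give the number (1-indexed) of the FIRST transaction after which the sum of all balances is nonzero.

Answer: ok

Derivation:
After txn 1: dr=90 cr=90 sum_balances=0
After txn 2: dr=127 cr=127 sum_balances=0
After txn 3: dr=134 cr=134 sum_balances=0
After txn 4: dr=165 cr=165 sum_balances=0
After txn 5: dr=79 cr=79 sum_balances=0
After txn 6: dr=111 cr=111 sum_balances=0
After txn 7: dr=195 cr=195 sum_balances=0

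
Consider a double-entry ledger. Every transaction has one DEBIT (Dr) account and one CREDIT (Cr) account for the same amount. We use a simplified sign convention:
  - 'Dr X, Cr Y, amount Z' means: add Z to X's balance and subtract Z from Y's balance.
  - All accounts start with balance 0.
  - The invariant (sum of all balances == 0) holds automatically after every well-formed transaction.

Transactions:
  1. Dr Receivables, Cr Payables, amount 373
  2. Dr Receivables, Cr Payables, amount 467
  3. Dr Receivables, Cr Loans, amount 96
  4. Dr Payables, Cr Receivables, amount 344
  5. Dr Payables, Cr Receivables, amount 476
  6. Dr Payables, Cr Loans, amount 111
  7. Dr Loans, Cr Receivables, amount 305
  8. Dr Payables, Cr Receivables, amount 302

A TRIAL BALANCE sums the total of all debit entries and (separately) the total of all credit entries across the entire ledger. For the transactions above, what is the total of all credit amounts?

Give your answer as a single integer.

Answer: 2474

Derivation:
Txn 1: credit+=373
Txn 2: credit+=467
Txn 3: credit+=96
Txn 4: credit+=344
Txn 5: credit+=476
Txn 6: credit+=111
Txn 7: credit+=305
Txn 8: credit+=302
Total credits = 2474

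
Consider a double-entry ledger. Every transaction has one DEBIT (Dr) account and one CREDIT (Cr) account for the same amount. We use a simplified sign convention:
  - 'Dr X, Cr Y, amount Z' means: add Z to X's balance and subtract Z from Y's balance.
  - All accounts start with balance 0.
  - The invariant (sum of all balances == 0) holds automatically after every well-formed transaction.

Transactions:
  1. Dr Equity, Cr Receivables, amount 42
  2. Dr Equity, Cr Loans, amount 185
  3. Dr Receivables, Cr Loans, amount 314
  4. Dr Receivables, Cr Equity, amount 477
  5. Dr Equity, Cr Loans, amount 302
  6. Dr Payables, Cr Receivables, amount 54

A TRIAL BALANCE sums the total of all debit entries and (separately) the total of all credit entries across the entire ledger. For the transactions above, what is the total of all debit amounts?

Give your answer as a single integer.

Txn 1: debit+=42
Txn 2: debit+=185
Txn 3: debit+=314
Txn 4: debit+=477
Txn 5: debit+=302
Txn 6: debit+=54
Total debits = 1374

Answer: 1374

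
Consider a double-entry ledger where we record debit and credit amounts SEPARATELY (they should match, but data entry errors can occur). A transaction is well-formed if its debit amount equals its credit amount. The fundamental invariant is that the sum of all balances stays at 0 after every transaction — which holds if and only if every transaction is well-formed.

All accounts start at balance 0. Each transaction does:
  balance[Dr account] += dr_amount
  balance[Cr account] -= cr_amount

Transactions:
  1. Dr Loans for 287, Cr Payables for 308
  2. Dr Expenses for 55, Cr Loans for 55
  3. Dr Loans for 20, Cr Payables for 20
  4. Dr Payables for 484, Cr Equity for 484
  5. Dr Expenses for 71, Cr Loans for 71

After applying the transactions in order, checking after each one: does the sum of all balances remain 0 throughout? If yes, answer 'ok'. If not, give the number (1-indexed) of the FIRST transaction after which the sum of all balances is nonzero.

After txn 1: dr=287 cr=308 sum_balances=-21
After txn 2: dr=55 cr=55 sum_balances=-21
After txn 3: dr=20 cr=20 sum_balances=-21
After txn 4: dr=484 cr=484 sum_balances=-21
After txn 5: dr=71 cr=71 sum_balances=-21

Answer: 1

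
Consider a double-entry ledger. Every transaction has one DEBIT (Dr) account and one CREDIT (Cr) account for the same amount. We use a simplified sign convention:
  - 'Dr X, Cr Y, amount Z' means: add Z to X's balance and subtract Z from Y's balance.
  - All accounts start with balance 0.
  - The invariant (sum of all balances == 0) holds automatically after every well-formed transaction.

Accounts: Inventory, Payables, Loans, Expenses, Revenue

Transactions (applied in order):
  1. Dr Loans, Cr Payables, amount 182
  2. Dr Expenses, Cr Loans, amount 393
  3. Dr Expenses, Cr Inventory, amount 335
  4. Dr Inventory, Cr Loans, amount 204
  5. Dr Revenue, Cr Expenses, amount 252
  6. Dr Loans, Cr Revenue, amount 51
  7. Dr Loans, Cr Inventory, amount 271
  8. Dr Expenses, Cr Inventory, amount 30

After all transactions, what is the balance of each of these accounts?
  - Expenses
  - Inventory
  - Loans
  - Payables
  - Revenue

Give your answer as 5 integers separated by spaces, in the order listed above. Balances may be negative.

Answer: 506 -432 -93 -182 201

Derivation:
After txn 1 (Dr Loans, Cr Payables, amount 182): Loans=182 Payables=-182
After txn 2 (Dr Expenses, Cr Loans, amount 393): Expenses=393 Loans=-211 Payables=-182
After txn 3 (Dr Expenses, Cr Inventory, amount 335): Expenses=728 Inventory=-335 Loans=-211 Payables=-182
After txn 4 (Dr Inventory, Cr Loans, amount 204): Expenses=728 Inventory=-131 Loans=-415 Payables=-182
After txn 5 (Dr Revenue, Cr Expenses, amount 252): Expenses=476 Inventory=-131 Loans=-415 Payables=-182 Revenue=252
After txn 6 (Dr Loans, Cr Revenue, amount 51): Expenses=476 Inventory=-131 Loans=-364 Payables=-182 Revenue=201
After txn 7 (Dr Loans, Cr Inventory, amount 271): Expenses=476 Inventory=-402 Loans=-93 Payables=-182 Revenue=201
After txn 8 (Dr Expenses, Cr Inventory, amount 30): Expenses=506 Inventory=-432 Loans=-93 Payables=-182 Revenue=201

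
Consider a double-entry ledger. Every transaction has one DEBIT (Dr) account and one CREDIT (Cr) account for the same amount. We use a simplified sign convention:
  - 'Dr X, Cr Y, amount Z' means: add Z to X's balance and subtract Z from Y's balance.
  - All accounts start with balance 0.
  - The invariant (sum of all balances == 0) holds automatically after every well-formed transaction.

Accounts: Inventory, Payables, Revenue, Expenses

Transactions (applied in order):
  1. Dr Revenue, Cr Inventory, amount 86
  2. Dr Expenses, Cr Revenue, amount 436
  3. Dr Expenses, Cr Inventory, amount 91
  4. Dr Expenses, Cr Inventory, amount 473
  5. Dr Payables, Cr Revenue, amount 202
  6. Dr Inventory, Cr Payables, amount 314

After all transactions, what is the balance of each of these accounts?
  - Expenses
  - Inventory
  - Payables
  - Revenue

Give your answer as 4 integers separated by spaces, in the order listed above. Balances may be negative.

Answer: 1000 -336 -112 -552

Derivation:
After txn 1 (Dr Revenue, Cr Inventory, amount 86): Inventory=-86 Revenue=86
After txn 2 (Dr Expenses, Cr Revenue, amount 436): Expenses=436 Inventory=-86 Revenue=-350
After txn 3 (Dr Expenses, Cr Inventory, amount 91): Expenses=527 Inventory=-177 Revenue=-350
After txn 4 (Dr Expenses, Cr Inventory, amount 473): Expenses=1000 Inventory=-650 Revenue=-350
After txn 5 (Dr Payables, Cr Revenue, amount 202): Expenses=1000 Inventory=-650 Payables=202 Revenue=-552
After txn 6 (Dr Inventory, Cr Payables, amount 314): Expenses=1000 Inventory=-336 Payables=-112 Revenue=-552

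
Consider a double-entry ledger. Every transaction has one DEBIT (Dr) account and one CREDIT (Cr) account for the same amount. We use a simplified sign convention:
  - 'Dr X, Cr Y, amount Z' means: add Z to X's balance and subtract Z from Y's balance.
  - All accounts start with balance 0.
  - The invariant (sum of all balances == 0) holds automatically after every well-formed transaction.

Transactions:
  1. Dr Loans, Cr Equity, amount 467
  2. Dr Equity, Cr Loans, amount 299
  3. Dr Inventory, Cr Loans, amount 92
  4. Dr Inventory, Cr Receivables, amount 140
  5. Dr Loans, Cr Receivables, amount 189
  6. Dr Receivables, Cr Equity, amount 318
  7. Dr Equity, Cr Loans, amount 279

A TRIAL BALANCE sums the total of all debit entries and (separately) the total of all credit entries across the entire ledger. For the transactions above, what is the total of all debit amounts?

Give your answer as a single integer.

Answer: 1784

Derivation:
Txn 1: debit+=467
Txn 2: debit+=299
Txn 3: debit+=92
Txn 4: debit+=140
Txn 5: debit+=189
Txn 6: debit+=318
Txn 7: debit+=279
Total debits = 1784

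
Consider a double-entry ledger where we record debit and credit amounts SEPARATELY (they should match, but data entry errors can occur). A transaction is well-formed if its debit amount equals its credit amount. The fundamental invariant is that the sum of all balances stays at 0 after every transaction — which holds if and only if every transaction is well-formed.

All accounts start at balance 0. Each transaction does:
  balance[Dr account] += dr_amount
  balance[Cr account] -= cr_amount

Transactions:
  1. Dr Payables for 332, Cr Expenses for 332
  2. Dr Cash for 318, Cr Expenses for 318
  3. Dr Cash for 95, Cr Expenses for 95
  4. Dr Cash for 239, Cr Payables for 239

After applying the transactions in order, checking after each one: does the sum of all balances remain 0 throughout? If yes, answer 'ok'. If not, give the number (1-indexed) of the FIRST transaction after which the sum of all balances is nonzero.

Answer: ok

Derivation:
After txn 1: dr=332 cr=332 sum_balances=0
After txn 2: dr=318 cr=318 sum_balances=0
After txn 3: dr=95 cr=95 sum_balances=0
After txn 4: dr=239 cr=239 sum_balances=0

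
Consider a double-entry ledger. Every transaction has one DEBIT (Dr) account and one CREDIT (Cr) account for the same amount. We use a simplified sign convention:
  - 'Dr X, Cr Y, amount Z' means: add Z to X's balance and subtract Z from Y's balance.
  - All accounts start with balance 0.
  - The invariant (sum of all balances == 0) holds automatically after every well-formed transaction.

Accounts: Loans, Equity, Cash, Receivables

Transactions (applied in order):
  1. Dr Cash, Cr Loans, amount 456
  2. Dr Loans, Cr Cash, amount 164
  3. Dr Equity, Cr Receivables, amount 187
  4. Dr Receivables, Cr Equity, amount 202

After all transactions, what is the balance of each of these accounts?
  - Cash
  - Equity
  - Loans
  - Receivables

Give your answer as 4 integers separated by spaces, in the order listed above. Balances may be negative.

Answer: 292 -15 -292 15

Derivation:
After txn 1 (Dr Cash, Cr Loans, amount 456): Cash=456 Loans=-456
After txn 2 (Dr Loans, Cr Cash, amount 164): Cash=292 Loans=-292
After txn 3 (Dr Equity, Cr Receivables, amount 187): Cash=292 Equity=187 Loans=-292 Receivables=-187
After txn 4 (Dr Receivables, Cr Equity, amount 202): Cash=292 Equity=-15 Loans=-292 Receivables=15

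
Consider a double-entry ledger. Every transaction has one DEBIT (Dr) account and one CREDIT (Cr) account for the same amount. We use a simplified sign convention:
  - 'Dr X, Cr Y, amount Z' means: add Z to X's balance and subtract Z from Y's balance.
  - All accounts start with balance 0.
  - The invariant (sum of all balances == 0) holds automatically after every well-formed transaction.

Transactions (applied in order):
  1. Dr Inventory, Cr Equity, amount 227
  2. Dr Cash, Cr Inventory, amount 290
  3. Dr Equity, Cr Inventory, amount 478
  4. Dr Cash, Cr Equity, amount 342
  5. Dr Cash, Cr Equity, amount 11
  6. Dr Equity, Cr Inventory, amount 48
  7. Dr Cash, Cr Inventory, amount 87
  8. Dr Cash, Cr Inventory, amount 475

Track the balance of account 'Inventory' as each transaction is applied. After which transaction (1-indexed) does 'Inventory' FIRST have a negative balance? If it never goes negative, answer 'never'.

Answer: 2

Derivation:
After txn 1: Inventory=227
After txn 2: Inventory=-63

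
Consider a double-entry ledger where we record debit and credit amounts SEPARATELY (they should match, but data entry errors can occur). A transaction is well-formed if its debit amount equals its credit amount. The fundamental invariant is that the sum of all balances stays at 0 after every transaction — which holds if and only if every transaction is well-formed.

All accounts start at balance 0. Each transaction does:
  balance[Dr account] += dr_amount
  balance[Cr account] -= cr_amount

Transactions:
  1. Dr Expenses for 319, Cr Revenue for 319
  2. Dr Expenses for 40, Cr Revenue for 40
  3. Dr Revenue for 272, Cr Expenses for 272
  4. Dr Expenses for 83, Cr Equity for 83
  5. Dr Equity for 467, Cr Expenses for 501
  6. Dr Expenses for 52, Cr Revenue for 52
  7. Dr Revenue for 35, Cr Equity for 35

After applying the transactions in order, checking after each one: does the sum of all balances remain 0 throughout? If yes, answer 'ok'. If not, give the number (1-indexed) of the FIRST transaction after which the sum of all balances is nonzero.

After txn 1: dr=319 cr=319 sum_balances=0
After txn 2: dr=40 cr=40 sum_balances=0
After txn 3: dr=272 cr=272 sum_balances=0
After txn 4: dr=83 cr=83 sum_balances=0
After txn 5: dr=467 cr=501 sum_balances=-34
After txn 6: dr=52 cr=52 sum_balances=-34
After txn 7: dr=35 cr=35 sum_balances=-34

Answer: 5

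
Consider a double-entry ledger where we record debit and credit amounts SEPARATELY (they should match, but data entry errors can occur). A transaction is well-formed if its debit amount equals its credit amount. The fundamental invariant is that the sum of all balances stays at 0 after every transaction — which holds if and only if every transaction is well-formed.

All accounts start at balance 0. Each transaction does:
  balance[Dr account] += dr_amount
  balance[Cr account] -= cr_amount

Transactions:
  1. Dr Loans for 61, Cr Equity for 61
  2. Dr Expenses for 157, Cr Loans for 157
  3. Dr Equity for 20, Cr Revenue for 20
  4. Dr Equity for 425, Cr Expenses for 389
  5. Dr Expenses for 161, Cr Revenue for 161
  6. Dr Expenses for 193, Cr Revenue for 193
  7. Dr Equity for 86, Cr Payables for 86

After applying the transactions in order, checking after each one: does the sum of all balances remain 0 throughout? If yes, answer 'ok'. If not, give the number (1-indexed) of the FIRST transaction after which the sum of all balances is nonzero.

Answer: 4

Derivation:
After txn 1: dr=61 cr=61 sum_balances=0
After txn 2: dr=157 cr=157 sum_balances=0
After txn 3: dr=20 cr=20 sum_balances=0
After txn 4: dr=425 cr=389 sum_balances=36
After txn 5: dr=161 cr=161 sum_balances=36
After txn 6: dr=193 cr=193 sum_balances=36
After txn 7: dr=86 cr=86 sum_balances=36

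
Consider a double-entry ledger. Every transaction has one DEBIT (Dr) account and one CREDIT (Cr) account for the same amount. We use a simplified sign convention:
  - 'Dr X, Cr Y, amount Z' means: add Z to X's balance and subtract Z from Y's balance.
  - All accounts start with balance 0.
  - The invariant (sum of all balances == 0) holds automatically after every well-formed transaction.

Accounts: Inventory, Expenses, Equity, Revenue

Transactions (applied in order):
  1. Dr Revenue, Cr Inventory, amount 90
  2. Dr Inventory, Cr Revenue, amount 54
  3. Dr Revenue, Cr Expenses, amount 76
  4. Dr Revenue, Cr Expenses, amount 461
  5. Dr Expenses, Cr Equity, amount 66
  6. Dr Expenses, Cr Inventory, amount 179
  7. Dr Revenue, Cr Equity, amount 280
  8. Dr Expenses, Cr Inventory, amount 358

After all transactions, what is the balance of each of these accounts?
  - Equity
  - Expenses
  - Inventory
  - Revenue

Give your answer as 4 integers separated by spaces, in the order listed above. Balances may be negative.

After txn 1 (Dr Revenue, Cr Inventory, amount 90): Inventory=-90 Revenue=90
After txn 2 (Dr Inventory, Cr Revenue, amount 54): Inventory=-36 Revenue=36
After txn 3 (Dr Revenue, Cr Expenses, amount 76): Expenses=-76 Inventory=-36 Revenue=112
After txn 4 (Dr Revenue, Cr Expenses, amount 461): Expenses=-537 Inventory=-36 Revenue=573
After txn 5 (Dr Expenses, Cr Equity, amount 66): Equity=-66 Expenses=-471 Inventory=-36 Revenue=573
After txn 6 (Dr Expenses, Cr Inventory, amount 179): Equity=-66 Expenses=-292 Inventory=-215 Revenue=573
After txn 7 (Dr Revenue, Cr Equity, amount 280): Equity=-346 Expenses=-292 Inventory=-215 Revenue=853
After txn 8 (Dr Expenses, Cr Inventory, amount 358): Equity=-346 Expenses=66 Inventory=-573 Revenue=853

Answer: -346 66 -573 853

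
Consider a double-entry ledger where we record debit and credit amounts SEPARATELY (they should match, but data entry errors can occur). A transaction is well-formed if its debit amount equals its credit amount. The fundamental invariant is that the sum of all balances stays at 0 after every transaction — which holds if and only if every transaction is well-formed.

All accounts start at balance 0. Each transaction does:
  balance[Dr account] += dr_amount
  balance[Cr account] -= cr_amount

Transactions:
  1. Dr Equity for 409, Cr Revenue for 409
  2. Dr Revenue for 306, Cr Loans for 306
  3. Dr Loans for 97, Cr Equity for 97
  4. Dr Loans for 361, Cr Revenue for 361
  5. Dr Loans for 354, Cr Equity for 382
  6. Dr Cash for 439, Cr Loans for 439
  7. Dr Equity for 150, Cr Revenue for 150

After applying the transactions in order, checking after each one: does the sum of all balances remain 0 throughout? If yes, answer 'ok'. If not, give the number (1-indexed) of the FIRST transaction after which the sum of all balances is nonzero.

After txn 1: dr=409 cr=409 sum_balances=0
After txn 2: dr=306 cr=306 sum_balances=0
After txn 3: dr=97 cr=97 sum_balances=0
After txn 4: dr=361 cr=361 sum_balances=0
After txn 5: dr=354 cr=382 sum_balances=-28
After txn 6: dr=439 cr=439 sum_balances=-28
After txn 7: dr=150 cr=150 sum_balances=-28

Answer: 5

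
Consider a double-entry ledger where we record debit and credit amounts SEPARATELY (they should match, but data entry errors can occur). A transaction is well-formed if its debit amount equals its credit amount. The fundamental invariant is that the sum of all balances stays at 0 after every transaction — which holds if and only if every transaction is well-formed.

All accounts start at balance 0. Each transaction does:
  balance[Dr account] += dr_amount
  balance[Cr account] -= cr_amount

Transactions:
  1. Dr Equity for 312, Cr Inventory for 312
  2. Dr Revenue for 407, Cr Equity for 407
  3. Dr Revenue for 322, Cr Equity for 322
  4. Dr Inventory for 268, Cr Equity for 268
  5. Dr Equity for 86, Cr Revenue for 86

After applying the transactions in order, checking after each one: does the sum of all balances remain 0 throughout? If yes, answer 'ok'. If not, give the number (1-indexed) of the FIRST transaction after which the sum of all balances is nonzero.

Answer: ok

Derivation:
After txn 1: dr=312 cr=312 sum_balances=0
After txn 2: dr=407 cr=407 sum_balances=0
After txn 3: dr=322 cr=322 sum_balances=0
After txn 4: dr=268 cr=268 sum_balances=0
After txn 5: dr=86 cr=86 sum_balances=0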